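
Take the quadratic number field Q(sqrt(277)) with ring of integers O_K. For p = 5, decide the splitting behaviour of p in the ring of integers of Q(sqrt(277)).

277 mod 4 = 1, hence disc K = 277 and O_K = ℤ[(1+√277)/2].
5 ∤ 277, so 5 is unramified.
Compute (277/5) via Euler: 2^((5-1)/2) mod 5 = 4, so (277/5) = -1.
Legendre symbol -1 ⇒ 5 is inert.

inert — (5) stays prime in O_K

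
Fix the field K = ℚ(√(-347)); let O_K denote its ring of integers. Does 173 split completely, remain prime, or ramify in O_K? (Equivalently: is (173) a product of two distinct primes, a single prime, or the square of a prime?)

split — (173) = 𝔭₁𝔭₂ with 𝔭₁ ≠ 𝔭₂

-347 mod 4 = 1, hence disc K = -347 and O_K = ℤ[(1+√-347)/2].
Since gcd(173, -347) = 1 the prime 173 does not ramify.
Compute (-347/173) via Euler: 172^((173-1)/2) mod 173 = 1, so (-347/173) = 1.
d is a quadratic residue mod p, hence 173 splits in O_K.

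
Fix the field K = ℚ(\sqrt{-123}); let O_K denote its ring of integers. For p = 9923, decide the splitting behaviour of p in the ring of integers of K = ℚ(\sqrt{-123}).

-123 mod 4 = 1, hence disc K = -123 and O_K = ℤ[(1+√-123)/2].
disc(K) = -123 is not divisible by 9923; 9923 is unramified.
(-123/9923) = 9800^4961 mod 9923 = 9922, giving Legendre symbol -1.
d is a non-residue mod p, hence 9923 remains inert in O_K.

p is inert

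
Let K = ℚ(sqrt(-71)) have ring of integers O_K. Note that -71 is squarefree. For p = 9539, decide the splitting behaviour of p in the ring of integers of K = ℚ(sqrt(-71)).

d = -71 ≡ 1 (mod 4), so O_K = ℤ[(1+√-71)/2] and disc(K) = d = -71.
9539 ∤ -71, so 9539 is unramified.
Legendre symbol by Euler's criterion: (-71/9539) ≡ (-71)^4769 ≡ 1 (mod 9539), i.e. (-71/9539) = 1.
(-71/9539) = 1, so 9539 splits.

split — (9539) = 𝔭₁𝔭₂ with 𝔭₁ ≠ 𝔭₂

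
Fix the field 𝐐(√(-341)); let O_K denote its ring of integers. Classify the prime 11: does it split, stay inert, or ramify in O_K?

ramifies in O_K

d = -341 ≡ 3 (mod 4), so O_K = ℤ[√-341] and disc(K) = 4d = -1364.
Ramification test: 11 | -1364. The prime 11 ramifies in K.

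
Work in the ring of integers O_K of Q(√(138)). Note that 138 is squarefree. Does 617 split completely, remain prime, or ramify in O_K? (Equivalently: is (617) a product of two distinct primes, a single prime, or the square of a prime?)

split

d = 138 ≡ 2 (mod 4), so O_K = ℤ[√138] and disc(K) = 4d = 552.
Since gcd(617, 552) = 1 the prime 617 does not ramify.
Legendre symbol by Euler's criterion: (138/617) ≡ 138^308 ≡ 1 (mod 617), i.e. (138/617) = 1.
(138/617) = 1, so 617 splits.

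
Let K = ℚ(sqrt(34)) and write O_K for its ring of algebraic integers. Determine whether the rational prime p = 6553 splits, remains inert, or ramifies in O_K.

34 mod 4 = 2, hence disc K = 4·34 = 136 and O_K = ℤ[√34].
Since gcd(6553, 136) = 1 the prime 6553 does not ramify.
Legendre symbol by Euler's criterion: (34/6553) ≡ 34^3276 ≡ 1 (mod 6553), i.e. (34/6553) = 1.
Legendre symbol 1 ⇒ 6553 is split.

p splits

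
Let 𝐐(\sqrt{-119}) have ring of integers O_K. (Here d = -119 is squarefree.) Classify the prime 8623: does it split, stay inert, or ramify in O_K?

d = -119 ≡ 1 (mod 4), so O_K = ℤ[(1+√-119)/2] and disc(K) = d = -119.
Since gcd(8623, -119) = 1 the prime 8623 does not ramify.
Compute (-119/8623) via Euler: 8504^((8623-1)/2) mod 8623 = 8622, so (-119/8623) = -1.
d is a non-residue mod p, hence 8623 remains inert in O_K.

remains prime (inert)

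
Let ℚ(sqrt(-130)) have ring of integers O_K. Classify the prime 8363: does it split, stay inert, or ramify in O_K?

Since -130 ≢ 1 mod 4, the ring of integers is ℤ[√-130] with discriminant 4·(-130) = -520.
disc(K) = -520 is not divisible by 8363; 8363 is unramified.
Compute (-130/8363) via Euler: 8233^((8363-1)/2) mod 8363 = 8362, so (-130/8363) = -1.
(-130/8363) = -1, so 8363 is inert.

inert — (8363) stays prime in O_K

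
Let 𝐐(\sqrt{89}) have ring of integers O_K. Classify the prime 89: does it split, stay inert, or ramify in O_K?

89 is ramified

d = 89 ≡ 1 (mod 4), so O_K = ℤ[(1+√89)/2] and disc(K) = d = 89.
disc(K) = 89 = 89·1, so p = 89 is ramified.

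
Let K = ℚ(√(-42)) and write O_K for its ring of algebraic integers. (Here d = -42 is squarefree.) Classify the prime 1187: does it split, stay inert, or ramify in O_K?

remains prime (inert)

Since -42 ≢ 1 mod 4, the ring of integers is ℤ[√-42] with discriminant 4·(-42) = -168.
Since gcd(1187, -168) = 1 the prime 1187 does not ramify.
(-42/1187) = 1145^593 mod 1187 = 1186, giving Legendre symbol -1.
(-42/1187) = -1, so 1187 is inert.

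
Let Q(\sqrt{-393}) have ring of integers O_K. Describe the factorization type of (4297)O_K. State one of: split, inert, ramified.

split — (4297) = 𝔭₁𝔭₂ with 𝔭₁ ≠ 𝔭₂

d = -393 ≡ 3 (mod 4), so O_K = ℤ[√-393] and disc(K) = 4d = -1572.
4297 ∤ -1572, so 4297 is unramified.
Euler's criterion: (-393)^2148 mod 4297 = 1. Thus (-393|4297) = 1.
(-393/4297) = 1, so 4297 splits.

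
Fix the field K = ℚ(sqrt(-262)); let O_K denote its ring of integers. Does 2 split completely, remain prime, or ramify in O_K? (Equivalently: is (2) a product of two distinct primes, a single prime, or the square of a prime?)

Since -262 ≢ 1 mod 4, the ring of integers is ℤ[√-262] with discriminant 4·(-262) = -1048.
2 divides disc(K) = -1048, so 2 ramifies.

ramified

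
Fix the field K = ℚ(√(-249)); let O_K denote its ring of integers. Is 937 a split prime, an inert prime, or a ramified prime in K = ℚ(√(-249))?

Since -249 ≢ 1 mod 4, the ring of integers is ℤ[√-249] with discriminant 4·(-249) = -996.
937 ∤ -996, so 937 is unramified.
Compute (-249/937) via Euler: 688^((937-1)/2) mod 937 = 936, so (-249/937) = -1.
Legendre symbol -1 ⇒ 937 is inert.

937 remains inert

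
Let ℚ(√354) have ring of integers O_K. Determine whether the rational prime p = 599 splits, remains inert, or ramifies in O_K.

inert — (599) stays prime in O_K

Since 354 ≢ 1 mod 4, the ring of integers is ℤ[√354] with discriminant 4·354 = 1416.
Since gcd(599, 1416) = 1 the prime 599 does not ramify.
(354/599) = 354^299 mod 599 = 598, giving Legendre symbol -1.
Legendre symbol -1 ⇒ 599 is inert.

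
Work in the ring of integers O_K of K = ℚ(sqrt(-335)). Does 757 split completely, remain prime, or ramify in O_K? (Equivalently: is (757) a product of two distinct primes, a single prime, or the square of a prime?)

-335 mod 4 = 1, hence disc K = -335 and O_K = ℤ[(1+√-335)/2].
disc(K) = -335 is not divisible by 757; 757 is unramified.
Euler's criterion: (-335)^378 mod 757 = 1. Thus (-335|757) = 1.
(-335/757) = 1, so 757 splits.

p splits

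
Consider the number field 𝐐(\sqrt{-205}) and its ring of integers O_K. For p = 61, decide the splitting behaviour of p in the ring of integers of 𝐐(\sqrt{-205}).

p splits

Since -205 ≢ 1 mod 4, the ring of integers is ℤ[√-205] with discriminant 4·(-205) = -820.
Since gcd(61, -820) = 1 the prime 61 does not ramify.
(-205/61) = 39^30 mod 61 = 1, giving Legendre symbol 1.
Legendre symbol 1 ⇒ 61 is split.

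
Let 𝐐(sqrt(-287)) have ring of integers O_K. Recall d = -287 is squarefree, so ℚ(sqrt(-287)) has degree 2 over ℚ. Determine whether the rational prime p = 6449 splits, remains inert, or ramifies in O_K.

remains prime (inert)

Since -287 ≡ 1 mod 4, the ring of integers is ℤ[(1+√-287)/2] with discriminant -287.
6449 ∤ -287, so 6449 is unramified.
Compute (-287/6449) via Euler: 6162^((6449-1)/2) mod 6449 = 6448, so (-287/6449) = -1.
Legendre symbol -1 ⇒ 6449 is inert.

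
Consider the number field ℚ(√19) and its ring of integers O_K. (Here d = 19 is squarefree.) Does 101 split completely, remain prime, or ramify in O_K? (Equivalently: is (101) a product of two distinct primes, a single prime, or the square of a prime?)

splits completely

Since 19 ≢ 1 mod 4, the ring of integers is ℤ[√19] with discriminant 4·19 = 76.
disc(K) = 76 is not divisible by 101; 101 is unramified.
Legendre symbol by Euler's criterion: (19/101) ≡ 19^50 ≡ 1 (mod 101), i.e. (19/101) = 1.
d is a quadratic residue mod p, hence 101 splits in O_K.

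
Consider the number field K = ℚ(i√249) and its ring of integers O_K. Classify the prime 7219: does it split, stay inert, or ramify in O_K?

d = -249 ≡ 3 (mod 4), so O_K = ℤ[√-249] and disc(K) = 4d = -996.
7219 ∤ -996, so 7219 is unramified.
(-249/7219) = 6970^3609 mod 7219 = 7218, giving Legendre symbol -1.
Legendre symbol -1 ⇒ 7219 is inert.

remains prime (inert)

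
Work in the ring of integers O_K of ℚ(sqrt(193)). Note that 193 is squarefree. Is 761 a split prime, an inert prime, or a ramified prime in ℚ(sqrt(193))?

remains prime (inert)

Since 193 ≡ 1 mod 4, the ring of integers is ℤ[(1+√193)/2] with discriminant 193.
disc(K) = 193 is not divisible by 761; 761 is unramified.
Compute (193/761) via Euler: 193^((761-1)/2) mod 761 = 760, so (193/761) = -1.
(193/761) = -1, so 761 is inert.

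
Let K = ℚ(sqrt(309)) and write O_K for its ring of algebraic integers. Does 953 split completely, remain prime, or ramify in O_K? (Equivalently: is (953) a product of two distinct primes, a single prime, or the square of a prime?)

309 mod 4 = 1, hence disc K = 309 and O_K = ℤ[(1+√309)/2].
disc(K) = 309 is not divisible by 953; 953 is unramified.
Legendre symbol by Euler's criterion: (309/953) ≡ 309^476 ≡ 952 (mod 953), i.e. (309/953) = -1.
(309/953) = -1, so 953 is inert.

inert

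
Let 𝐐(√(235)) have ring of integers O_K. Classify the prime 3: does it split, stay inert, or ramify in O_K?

235 mod 4 = 3, hence disc K = 4·235 = 940 and O_K = ℤ[√235].
Since gcd(3, 940) = 1 the prime 3 does not ramify.
Legendre symbol by Euler's criterion: (235/3) ≡ 235^1 ≡ 1 (mod 3), i.e. (235/3) = 1.
Legendre symbol 1 ⇒ 3 is split.

splits completely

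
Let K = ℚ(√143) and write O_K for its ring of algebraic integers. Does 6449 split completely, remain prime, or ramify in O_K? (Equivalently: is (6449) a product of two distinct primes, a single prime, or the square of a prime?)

143 mod 4 = 3, hence disc K = 4·143 = 572 and O_K = ℤ[√143].
disc(K) = 572 is not divisible by 6449; 6449 is unramified.
Euler's criterion: 143^3224 mod 6449 = 1. Thus (143|6449) = 1.
d is a quadratic residue mod p, hence 6449 splits in O_K.

6449 splits in O_K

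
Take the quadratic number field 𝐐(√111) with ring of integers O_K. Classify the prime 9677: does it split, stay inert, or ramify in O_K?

split — (9677) = 𝔭₁𝔭₂ with 𝔭₁ ≠ 𝔭₂

Since 111 ≢ 1 mod 4, the ring of integers is ℤ[√111] with discriminant 4·111 = 444.
Since gcd(9677, 444) = 1 the prime 9677 does not ramify.
(111/9677) = 111^4838 mod 9677 = 1, giving Legendre symbol 1.
(111/9677) = 1, so 9677 splits.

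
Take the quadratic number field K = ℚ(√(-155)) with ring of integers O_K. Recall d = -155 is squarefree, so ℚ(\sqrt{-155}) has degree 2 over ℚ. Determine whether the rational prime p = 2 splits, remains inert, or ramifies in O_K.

Since -155 ≡ 1 mod 4, the ring of integers is ℤ[(1+√-155)/2] with discriminant -155.
Since gcd(2, -155) = 1 the prime 2 does not ramify.
Checking d mod 8: -155 ≡ 5. Hence 2 is inert in O_K.

remains prime (inert)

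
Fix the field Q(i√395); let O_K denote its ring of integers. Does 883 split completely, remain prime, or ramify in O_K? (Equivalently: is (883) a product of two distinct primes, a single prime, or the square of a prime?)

Since -395 ≡ 1 mod 4, the ring of integers is ℤ[(1+√-395)/2] with discriminant -395.
disc(K) = -395 is not divisible by 883; 883 is unramified.
(-395/883) = 488^441 mod 883 = 1, giving Legendre symbol 1.
d is a quadratic residue mod p, hence 883 splits in O_K.

splits completely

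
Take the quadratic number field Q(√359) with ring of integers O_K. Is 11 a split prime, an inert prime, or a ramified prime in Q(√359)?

359 mod 4 = 3, hence disc K = 4·359 = 1436 and O_K = ℤ[√359].
Since gcd(11, 1436) = 1 the prime 11 does not ramify.
Compute (359/11) via Euler: 7^((11-1)/2) mod 11 = 10, so (359/11) = -1.
Legendre symbol -1 ⇒ 11 is inert.

remains prime (inert)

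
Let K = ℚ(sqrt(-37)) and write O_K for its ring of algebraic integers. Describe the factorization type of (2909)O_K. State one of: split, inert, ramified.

d = -37 ≡ 3 (mod 4), so O_K = ℤ[√-37] and disc(K) = 4d = -148.
Since gcd(2909, -148) = 1 the prime 2909 does not ramify.
Euler's criterion: (-37)^1454 mod 2909 = 2908. Thus (-37|2909) = -1.
(-37/2909) = -1, so 2909 is inert.

inert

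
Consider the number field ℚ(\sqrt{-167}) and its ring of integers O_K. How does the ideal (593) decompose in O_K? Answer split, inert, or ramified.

d = -167 ≡ 1 (mod 4), so O_K = ℤ[(1+√-167)/2] and disc(K) = d = -167.
593 ∤ -167, so 593 is unramified.
(-167/593) = 426^296 mod 593 = 592, giving Legendre symbol -1.
d is a non-residue mod p, hence 593 remains inert in O_K.

remains prime (inert)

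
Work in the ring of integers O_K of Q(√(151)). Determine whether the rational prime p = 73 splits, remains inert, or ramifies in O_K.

inert — (73) stays prime in O_K

Since 151 ≢ 1 mod 4, the ring of integers is ℤ[√151] with discriminant 4·151 = 604.
73 ∤ 604, so 73 is unramified.
Compute (151/73) via Euler: 5^((73-1)/2) mod 73 = 72, so (151/73) = -1.
Legendre symbol -1 ⇒ 73 is inert.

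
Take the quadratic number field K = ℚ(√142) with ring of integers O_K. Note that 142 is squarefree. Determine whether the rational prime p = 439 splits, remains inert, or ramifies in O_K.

Since 142 ≢ 1 mod 4, the ring of integers is ℤ[√142] with discriminant 4·142 = 568.
disc(K) = 568 is not divisible by 439; 439 is unramified.
Legendre symbol by Euler's criterion: (142/439) ≡ 142^219 ≡ 1 (mod 439), i.e. (142/439) = 1.
(142/439) = 1, so 439 splits.

p splits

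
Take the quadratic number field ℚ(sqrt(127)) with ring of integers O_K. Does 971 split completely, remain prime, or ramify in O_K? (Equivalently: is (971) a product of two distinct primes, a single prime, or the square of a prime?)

remains prime (inert)

127 mod 4 = 3, hence disc K = 4·127 = 508 and O_K = ℤ[√127].
disc(K) = 508 is not divisible by 971; 971 is unramified.
Legendre symbol by Euler's criterion: (127/971) ≡ 127^485 ≡ 970 (mod 971), i.e. (127/971) = -1.
(127/971) = -1, so 971 is inert.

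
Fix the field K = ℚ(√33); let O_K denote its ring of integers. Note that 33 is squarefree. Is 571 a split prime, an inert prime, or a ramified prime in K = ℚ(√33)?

33 mod 4 = 1, hence disc K = 33 and O_K = ℤ[(1+√33)/2].
571 ∤ 33, so 571 is unramified.
Compute (33/571) via Euler: 33^((571-1)/2) mod 571 = 570, so (33/571) = -1.
Legendre symbol -1 ⇒ 571 is inert.

p is inert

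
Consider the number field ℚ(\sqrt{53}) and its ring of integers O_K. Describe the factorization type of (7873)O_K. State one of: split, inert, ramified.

Since 53 ≡ 1 mod 4, the ring of integers is ℤ[(1+√53)/2] with discriminant 53.
7873 ∤ 53, so 7873 is unramified.
(53/7873) = 53^3936 mod 7873 = 1, giving Legendre symbol 1.
(53/7873) = 1, so 7873 splits.

p splits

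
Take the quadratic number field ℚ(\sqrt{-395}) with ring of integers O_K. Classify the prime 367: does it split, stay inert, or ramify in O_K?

Since -395 ≡ 1 mod 4, the ring of integers is ℤ[(1+√-395)/2] with discriminant -395.
disc(K) = -395 is not divisible by 367; 367 is unramified.
(-395/367) = 339^183 mod 367 = 366, giving Legendre symbol -1.
(-395/367) = -1, so 367 is inert.

367 remains inert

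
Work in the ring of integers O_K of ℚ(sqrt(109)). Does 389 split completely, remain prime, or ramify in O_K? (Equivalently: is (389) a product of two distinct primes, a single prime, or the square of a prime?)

inert

d = 109 ≡ 1 (mod 4), so O_K = ℤ[(1+√109)/2] and disc(K) = d = 109.
389 ∤ 109, so 389 is unramified.
Legendre symbol by Euler's criterion: (109/389) ≡ 109^194 ≡ 388 (mod 389), i.e. (109/389) = -1.
Legendre symbol -1 ⇒ 389 is inert.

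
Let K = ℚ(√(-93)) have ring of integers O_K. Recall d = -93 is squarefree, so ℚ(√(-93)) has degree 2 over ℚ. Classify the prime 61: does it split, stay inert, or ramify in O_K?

Since -93 ≢ 1 mod 4, the ring of integers is ℤ[√-93] with discriminant 4·(-93) = -372.
Since gcd(61, -372) = 1 the prime 61 does not ramify.
Legendre symbol by Euler's criterion: (-93/61) ≡ (-93)^30 ≡ 60 (mod 61), i.e. (-93/61) = -1.
Legendre symbol -1 ⇒ 61 is inert.

inert — (61) stays prime in O_K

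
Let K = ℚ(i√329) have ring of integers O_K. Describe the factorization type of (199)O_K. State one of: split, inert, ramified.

Since -329 ≢ 1 mod 4, the ring of integers is ℤ[√-329] with discriminant 4·(-329) = -1316.
Since gcd(199, -1316) = 1 the prime 199 does not ramify.
Legendre symbol by Euler's criterion: (-329/199) ≡ (-329)^99 ≡ 198 (mod 199), i.e. (-329/199) = -1.
Legendre symbol -1 ⇒ 199 is inert.

inert — (199) stays prime in O_K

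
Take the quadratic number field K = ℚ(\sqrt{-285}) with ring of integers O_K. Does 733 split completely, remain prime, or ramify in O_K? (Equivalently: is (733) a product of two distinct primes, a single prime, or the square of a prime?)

d = -285 ≡ 3 (mod 4), so O_K = ℤ[√-285] and disc(K) = 4d = -1140.
733 ∤ -1140, so 733 is unramified.
Compute (-285/733) via Euler: 448^((733-1)/2) mod 733 = 732, so (-285/733) = -1.
(-285/733) = -1, so 733 is inert.

inert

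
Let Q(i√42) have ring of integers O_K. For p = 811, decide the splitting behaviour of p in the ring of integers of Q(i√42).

811 remains inert

-42 mod 4 = 2, hence disc K = 4·(-42) = -168 and O_K = ℤ[√-42].
Since gcd(811, -168) = 1 the prime 811 does not ramify.
(-42/811) = 769^405 mod 811 = 810, giving Legendre symbol -1.
(-42/811) = -1, so 811 is inert.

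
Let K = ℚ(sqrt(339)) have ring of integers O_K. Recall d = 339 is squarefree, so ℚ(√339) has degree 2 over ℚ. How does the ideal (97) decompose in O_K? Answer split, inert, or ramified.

split

Since 339 ≢ 1 mod 4, the ring of integers is ℤ[√339] with discriminant 4·339 = 1356.
disc(K) = 1356 is not divisible by 97; 97 is unramified.
(339/97) = 48^48 mod 97 = 1, giving Legendre symbol 1.
Legendre symbol 1 ⇒ 97 is split.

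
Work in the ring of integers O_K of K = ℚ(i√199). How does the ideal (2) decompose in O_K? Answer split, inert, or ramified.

Since -199 ≡ 1 mod 4, the ring of integers is ℤ[(1+√-199)/2] with discriminant -199.
2 ∤ -199, so 2 is unramified.
For p = 2 with d ≡ 1 (mod 4): d mod 8 = 1, so 2 splits.

split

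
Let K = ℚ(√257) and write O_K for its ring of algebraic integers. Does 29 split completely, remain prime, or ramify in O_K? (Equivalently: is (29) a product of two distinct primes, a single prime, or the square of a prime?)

splits completely

Since 257 ≡ 1 mod 4, the ring of integers is ℤ[(1+√257)/2] with discriminant 257.
Since gcd(29, 257) = 1 the prime 29 does not ramify.
Compute (257/29) via Euler: 25^((29-1)/2) mod 29 = 1, so (257/29) = 1.
d is a quadratic residue mod p, hence 29 splits in O_K.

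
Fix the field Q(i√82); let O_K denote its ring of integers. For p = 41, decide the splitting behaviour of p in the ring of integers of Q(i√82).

-82 mod 4 = 2, hence disc K = 4·(-82) = -328 and O_K = ℤ[√-82].
disc(K) = -328 = 41·(-8), so p = 41 is ramified.

p ramifies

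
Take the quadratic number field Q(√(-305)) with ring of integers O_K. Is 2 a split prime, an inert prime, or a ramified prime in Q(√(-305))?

2 is ramified

d = -305 ≡ 3 (mod 4), so O_K = ℤ[√-305] and disc(K) = 4d = -1220.
2 divides disc(K) = -1220, so 2 ramifies.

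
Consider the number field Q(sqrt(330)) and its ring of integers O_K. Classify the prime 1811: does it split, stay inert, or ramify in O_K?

remains prime (inert)

d = 330 ≡ 2 (mod 4), so O_K = ℤ[√330] and disc(K) = 4d = 1320.
disc(K) = 1320 is not divisible by 1811; 1811 is unramified.
(330/1811) = 330^905 mod 1811 = 1810, giving Legendre symbol -1.
Legendre symbol -1 ⇒ 1811 is inert.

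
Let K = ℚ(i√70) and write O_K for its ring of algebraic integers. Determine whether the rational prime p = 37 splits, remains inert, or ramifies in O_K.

d = -70 ≡ 2 (mod 4), so O_K = ℤ[√-70] and disc(K) = 4d = -280.
Since gcd(37, -280) = 1 the prime 37 does not ramify.
(-70/37) = 4^18 mod 37 = 1, giving Legendre symbol 1.
Legendre symbol 1 ⇒ 37 is split.

p splits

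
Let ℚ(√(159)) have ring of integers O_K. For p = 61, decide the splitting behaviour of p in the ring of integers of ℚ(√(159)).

inert

159 mod 4 = 3, hence disc K = 4·159 = 636 and O_K = ℤ[√159].
disc(K) = 636 is not divisible by 61; 61 is unramified.
Legendre symbol by Euler's criterion: (159/61) ≡ 159^30 ≡ 60 (mod 61), i.e. (159/61) = -1.
d is a non-residue mod p, hence 61 remains inert in O_K.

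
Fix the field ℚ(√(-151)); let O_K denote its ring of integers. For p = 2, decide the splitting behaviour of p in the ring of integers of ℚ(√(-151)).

Since -151 ≡ 1 mod 4, the ring of integers is ℤ[(1+√-151)/2] with discriminant -151.
Since gcd(2, -151) = 1 the prime 2 does not ramify.
Checking d mod 8: -151 ≡ 1. Hence 2 is split in O_K.

split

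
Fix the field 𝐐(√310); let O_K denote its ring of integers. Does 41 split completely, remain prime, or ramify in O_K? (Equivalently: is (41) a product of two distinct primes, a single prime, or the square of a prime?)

split — (41) = 𝔭₁𝔭₂ with 𝔭₁ ≠ 𝔭₂

310 mod 4 = 2, hence disc K = 4·310 = 1240 and O_K = ℤ[√310].
Since gcd(41, 1240) = 1 the prime 41 does not ramify.
(310/41) = 23^20 mod 41 = 1, giving Legendre symbol 1.
Legendre symbol 1 ⇒ 41 is split.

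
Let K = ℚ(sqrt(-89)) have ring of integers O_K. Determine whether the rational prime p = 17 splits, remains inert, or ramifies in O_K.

splits completely

d = -89 ≡ 3 (mod 4), so O_K = ℤ[√-89] and disc(K) = 4d = -356.
Since gcd(17, -356) = 1 the prime 17 does not ramify.
(-89/17) = 13^8 mod 17 = 1, giving Legendre symbol 1.
Legendre symbol 1 ⇒ 17 is split.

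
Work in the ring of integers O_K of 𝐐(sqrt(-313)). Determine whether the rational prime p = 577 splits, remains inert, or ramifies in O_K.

p splits

-313 mod 4 = 3, hence disc K = 4·(-313) = -1252 and O_K = ℤ[√-313].
577 ∤ -1252, so 577 is unramified.
(-313/577) = 264^288 mod 577 = 1, giving Legendre symbol 1.
d is a quadratic residue mod p, hence 577 splits in O_K.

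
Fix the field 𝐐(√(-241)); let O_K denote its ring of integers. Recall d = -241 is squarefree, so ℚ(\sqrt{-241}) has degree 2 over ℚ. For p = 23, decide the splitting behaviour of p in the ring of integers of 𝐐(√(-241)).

split

d = -241 ≡ 3 (mod 4), so O_K = ℤ[√-241] and disc(K) = 4d = -964.
Since gcd(23, -964) = 1 the prime 23 does not ramify.
Legendre symbol by Euler's criterion: (-241/23) ≡ (-241)^11 ≡ 1 (mod 23), i.e. (-241/23) = 1.
(-241/23) = 1, so 23 splits.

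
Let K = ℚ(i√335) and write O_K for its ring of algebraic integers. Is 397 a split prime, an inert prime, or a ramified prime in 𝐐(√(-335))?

Since -335 ≡ 1 mod 4, the ring of integers is ℤ[(1+√-335)/2] with discriminant -335.
Since gcd(397, -335) = 1 the prime 397 does not ramify.
Euler's criterion: (-335)^198 mod 397 = 396. Thus (-335|397) = -1.
(-335/397) = -1, so 397 is inert.

inert — (397) stays prime in O_K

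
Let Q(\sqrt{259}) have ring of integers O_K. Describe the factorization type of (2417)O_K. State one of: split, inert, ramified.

split — (2417) = 𝔭₁𝔭₂ with 𝔭₁ ≠ 𝔭₂

d = 259 ≡ 3 (mod 4), so O_K = ℤ[√259] and disc(K) = 4d = 1036.
Since gcd(2417, 1036) = 1 the prime 2417 does not ramify.
Euler's criterion: 259^1208 mod 2417 = 1. Thus (259|2417) = 1.
(259/2417) = 1, so 2417 splits.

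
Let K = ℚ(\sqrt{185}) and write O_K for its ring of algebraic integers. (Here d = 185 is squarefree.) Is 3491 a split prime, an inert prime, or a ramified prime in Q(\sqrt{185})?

inert

185 mod 4 = 1, hence disc K = 185 and O_K = ℤ[(1+√185)/2].
3491 ∤ 185, so 3491 is unramified.
Euler's criterion: 185^1745 mod 3491 = 3490. Thus (185|3491) = -1.
Legendre symbol -1 ⇒ 3491 is inert.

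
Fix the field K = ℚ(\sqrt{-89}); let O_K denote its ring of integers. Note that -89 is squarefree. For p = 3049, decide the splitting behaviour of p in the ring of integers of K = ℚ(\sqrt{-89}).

inert — (3049) stays prime in O_K

Since -89 ≢ 1 mod 4, the ring of integers is ℤ[√-89] with discriminant 4·(-89) = -356.
disc(K) = -356 is not divisible by 3049; 3049 is unramified.
Euler's criterion: (-89)^1524 mod 3049 = 3048. Thus (-89|3049) = -1.
d is a non-residue mod p, hence 3049 remains inert in O_K.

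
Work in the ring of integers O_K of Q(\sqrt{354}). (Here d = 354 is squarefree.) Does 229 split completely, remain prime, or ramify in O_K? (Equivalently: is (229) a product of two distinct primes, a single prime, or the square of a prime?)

d = 354 ≡ 2 (mod 4), so O_K = ℤ[√354] and disc(K) = 4d = 1416.
disc(K) = 1416 is not divisible by 229; 229 is unramified.
Euler's criterion: 354^114 mod 229 = 1. Thus (354|229) = 1.
(354/229) = 1, so 229 splits.

split — (229) = 𝔭₁𝔭₂ with 𝔭₁ ≠ 𝔭₂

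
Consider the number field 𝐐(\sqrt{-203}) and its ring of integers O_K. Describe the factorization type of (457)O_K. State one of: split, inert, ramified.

split — (457) = 𝔭₁𝔭₂ with 𝔭₁ ≠ 𝔭₂

d = -203 ≡ 1 (mod 4), so O_K = ℤ[(1+√-203)/2] and disc(K) = d = -203.
457 ∤ -203, so 457 is unramified.
Compute (-203/457) via Euler: 254^((457-1)/2) mod 457 = 1, so (-203/457) = 1.
(-203/457) = 1, so 457 splits.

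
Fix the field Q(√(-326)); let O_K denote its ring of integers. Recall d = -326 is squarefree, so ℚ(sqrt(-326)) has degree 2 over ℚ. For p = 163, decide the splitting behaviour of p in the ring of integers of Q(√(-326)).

ramified

Since -326 ≢ 1 mod 4, the ring of integers is ℤ[√-326] with discriminant 4·(-326) = -1304.
Ramification test: 163 | -1304. The prime 163 ramifies in K.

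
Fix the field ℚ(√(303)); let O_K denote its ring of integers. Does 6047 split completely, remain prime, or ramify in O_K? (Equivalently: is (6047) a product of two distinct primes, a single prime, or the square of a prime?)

Since 303 ≢ 1 mod 4, the ring of integers is ℤ[√303] with discriminant 4·303 = 1212.
Since gcd(6047, 1212) = 1 the prime 6047 does not ramify.
(303/6047) = 303^3023 mod 6047 = 1, giving Legendre symbol 1.
(303/6047) = 1, so 6047 splits.

split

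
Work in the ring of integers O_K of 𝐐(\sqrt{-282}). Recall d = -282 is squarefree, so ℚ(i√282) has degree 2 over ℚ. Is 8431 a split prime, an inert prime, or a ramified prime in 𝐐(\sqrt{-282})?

-282 mod 4 = 2, hence disc K = 4·(-282) = -1128 and O_K = ℤ[√-282].
Since gcd(8431, -1128) = 1 the prime 8431 does not ramify.
Compute (-282/8431) via Euler: 8149^((8431-1)/2) mod 8431 = 8430, so (-282/8431) = -1.
Legendre symbol -1 ⇒ 8431 is inert.

p is inert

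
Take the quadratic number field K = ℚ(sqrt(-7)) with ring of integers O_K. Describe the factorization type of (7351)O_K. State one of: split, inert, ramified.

d = -7 ≡ 1 (mod 4), so O_K = ℤ[(1+√-7)/2] and disc(K) = d = -7.
7351 ∤ -7, so 7351 is unramified.
(-7/7351) = 7344^3675 mod 7351 = 1, giving Legendre symbol 1.
d is a quadratic residue mod p, hence 7351 splits in O_K.

7351 splits in O_K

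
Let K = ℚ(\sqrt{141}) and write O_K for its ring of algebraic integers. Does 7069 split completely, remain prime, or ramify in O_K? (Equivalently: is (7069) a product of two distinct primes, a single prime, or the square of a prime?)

Since 141 ≡ 1 mod 4, the ring of integers is ℤ[(1+√141)/2] with discriminant 141.
Since gcd(7069, 141) = 1 the prime 7069 does not ramify.
Legendre symbol by Euler's criterion: (141/7069) ≡ 141^3534 ≡ 7068 (mod 7069), i.e. (141/7069) = -1.
(141/7069) = -1, so 7069 is inert.

p is inert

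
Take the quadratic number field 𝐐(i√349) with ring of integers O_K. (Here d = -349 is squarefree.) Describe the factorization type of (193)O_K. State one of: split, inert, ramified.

inert

-349 mod 4 = 3, hence disc K = 4·(-349) = -1396 and O_K = ℤ[√-349].
Since gcd(193, -1396) = 1 the prime 193 does not ramify.
(-349/193) = 37^96 mod 193 = 192, giving Legendre symbol -1.
(-349/193) = -1, so 193 is inert.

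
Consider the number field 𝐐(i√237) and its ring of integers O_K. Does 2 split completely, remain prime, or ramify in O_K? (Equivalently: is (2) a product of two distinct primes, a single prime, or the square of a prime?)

ramified

d = -237 ≡ 3 (mod 4), so O_K = ℤ[√-237] and disc(K) = 4d = -948.
Ramification test: 2 | -948. The prime 2 ramifies in K.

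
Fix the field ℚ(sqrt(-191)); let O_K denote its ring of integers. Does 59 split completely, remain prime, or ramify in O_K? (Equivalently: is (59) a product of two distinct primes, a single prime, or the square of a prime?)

split

d = -191 ≡ 1 (mod 4), so O_K = ℤ[(1+√-191)/2] and disc(K) = d = -191.
59 ∤ -191, so 59 is unramified.
Euler's criterion: (-191)^29 mod 59 = 1. Thus (-191|59) = 1.
(-191/59) = 1, so 59 splits.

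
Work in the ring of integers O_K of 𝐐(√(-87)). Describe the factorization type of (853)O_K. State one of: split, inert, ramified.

p is inert

-87 mod 4 = 1, hence disc K = -87 and O_K = ℤ[(1+√-87)/2].
Since gcd(853, -87) = 1 the prime 853 does not ramify.
Legendre symbol by Euler's criterion: (-87/853) ≡ (-87)^426 ≡ 852 (mod 853), i.e. (-87/853) = -1.
Legendre symbol -1 ⇒ 853 is inert.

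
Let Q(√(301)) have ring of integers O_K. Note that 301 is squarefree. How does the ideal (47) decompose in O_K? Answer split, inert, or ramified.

47 remains inert

Since 301 ≡ 1 mod 4, the ring of integers is ℤ[(1+√301)/2] with discriminant 301.
47 ∤ 301, so 47 is unramified.
Euler's criterion: 301^23 mod 47 = 46. Thus (301|47) = -1.
d is a non-residue mod p, hence 47 remains inert in O_K.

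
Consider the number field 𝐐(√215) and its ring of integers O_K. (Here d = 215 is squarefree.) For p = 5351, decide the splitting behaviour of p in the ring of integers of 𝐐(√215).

split

d = 215 ≡ 3 (mod 4), so O_K = ℤ[√215] and disc(K) = 4d = 860.
disc(K) = 860 is not divisible by 5351; 5351 is unramified.
Legendre symbol by Euler's criterion: (215/5351) ≡ 215^2675 ≡ 1 (mod 5351), i.e. (215/5351) = 1.
d is a quadratic residue mod p, hence 5351 splits in O_K.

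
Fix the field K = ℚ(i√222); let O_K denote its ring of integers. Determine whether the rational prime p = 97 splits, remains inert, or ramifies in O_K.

-222 mod 4 = 2, hence disc K = 4·(-222) = -888 and O_K = ℤ[√-222].
97 ∤ -888, so 97 is unramified.
Legendre symbol by Euler's criterion: (-222/97) ≡ (-222)^48 ≡ 96 (mod 97), i.e. (-222/97) = -1.
d is a non-residue mod p, hence 97 remains inert in O_K.

remains prime (inert)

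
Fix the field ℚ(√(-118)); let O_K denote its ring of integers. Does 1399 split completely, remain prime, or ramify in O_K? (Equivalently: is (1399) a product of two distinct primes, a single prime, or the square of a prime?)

-118 mod 4 = 2, hence disc K = 4·(-118) = -472 and O_K = ℤ[√-118].
1399 ∤ -472, so 1399 is unramified.
Compute (-118/1399) via Euler: 1281^((1399-1)/2) mod 1399 = 1398, so (-118/1399) = -1.
(-118/1399) = -1, so 1399 is inert.

inert — (1399) stays prime in O_K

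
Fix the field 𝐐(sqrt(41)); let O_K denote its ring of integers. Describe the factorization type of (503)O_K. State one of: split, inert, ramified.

d = 41 ≡ 1 (mod 4), so O_K = ℤ[(1+√41)/2] and disc(K) = d = 41.
503 ∤ 41, so 503 is unramified.
Compute (41/503) via Euler: 41^((503-1)/2) mod 503 = 502, so (41/503) = -1.
(41/503) = -1, so 503 is inert.

inert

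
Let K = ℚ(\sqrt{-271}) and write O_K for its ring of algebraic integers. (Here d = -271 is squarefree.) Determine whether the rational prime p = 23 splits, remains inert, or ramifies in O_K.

inert

d = -271 ≡ 1 (mod 4), so O_K = ℤ[(1+√-271)/2] and disc(K) = d = -271.
disc(K) = -271 is not divisible by 23; 23 is unramified.
Euler's criterion: (-271)^11 mod 23 = 22. Thus (-271|23) = -1.
Legendre symbol -1 ⇒ 23 is inert.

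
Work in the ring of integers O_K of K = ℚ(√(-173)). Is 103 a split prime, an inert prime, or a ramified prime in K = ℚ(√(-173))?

split — (103) = 𝔭₁𝔭₂ with 𝔭₁ ≠ 𝔭₂

Since -173 ≢ 1 mod 4, the ring of integers is ℤ[√-173] with discriminant 4·(-173) = -692.
103 ∤ -692, so 103 is unramified.
(-173/103) = 33^51 mod 103 = 1, giving Legendre symbol 1.
d is a quadratic residue mod p, hence 103 splits in O_K.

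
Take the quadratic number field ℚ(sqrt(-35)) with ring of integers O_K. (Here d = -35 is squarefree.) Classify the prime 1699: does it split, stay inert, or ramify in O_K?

p is inert

-35 mod 4 = 1, hence disc K = -35 and O_K = ℤ[(1+√-35)/2].
disc(K) = -35 is not divisible by 1699; 1699 is unramified.
Euler's criterion: (-35)^849 mod 1699 = 1698. Thus (-35|1699) = -1.
(-35/1699) = -1, so 1699 is inert.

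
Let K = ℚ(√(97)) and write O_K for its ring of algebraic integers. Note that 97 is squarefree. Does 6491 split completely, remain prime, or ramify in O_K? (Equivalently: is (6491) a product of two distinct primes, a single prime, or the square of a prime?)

split

Since 97 ≡ 1 mod 4, the ring of integers is ℤ[(1+√97)/2] with discriminant 97.
disc(K) = 97 is not divisible by 6491; 6491 is unramified.
Compute (97/6491) via Euler: 97^((6491-1)/2) mod 6491 = 1, so (97/6491) = 1.
Legendre symbol 1 ⇒ 6491 is split.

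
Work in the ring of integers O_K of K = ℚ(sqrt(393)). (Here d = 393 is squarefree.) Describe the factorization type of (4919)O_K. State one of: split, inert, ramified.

d = 393 ≡ 1 (mod 4), so O_K = ℤ[(1+√393)/2] and disc(K) = d = 393.
Since gcd(4919, 393) = 1 the prime 4919 does not ramify.
(393/4919) = 393^2459 mod 4919 = 1, giving Legendre symbol 1.
Legendre symbol 1 ⇒ 4919 is split.

split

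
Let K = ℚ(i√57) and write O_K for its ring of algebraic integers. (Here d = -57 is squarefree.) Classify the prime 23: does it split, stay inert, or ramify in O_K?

-57 mod 4 = 3, hence disc K = 4·(-57) = -228 and O_K = ℤ[√-57].
23 ∤ -228, so 23 is unramified.
Euler's criterion: (-57)^11 mod 23 = 1. Thus (-57|23) = 1.
Legendre symbol 1 ⇒ 23 is split.

23 splits in O_K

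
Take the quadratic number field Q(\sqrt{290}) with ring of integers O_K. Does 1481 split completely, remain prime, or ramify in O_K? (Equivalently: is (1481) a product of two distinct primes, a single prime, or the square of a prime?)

290 mod 4 = 2, hence disc K = 4·290 = 1160 and O_K = ℤ[√290].
1481 ∤ 1160, so 1481 is unramified.
Legendre symbol by Euler's criterion: (290/1481) ≡ 290^740 ≡ 1480 (mod 1481), i.e. (290/1481) = -1.
Legendre symbol -1 ⇒ 1481 is inert.

p is inert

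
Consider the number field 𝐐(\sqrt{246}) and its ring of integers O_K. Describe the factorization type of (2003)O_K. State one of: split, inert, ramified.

Since 246 ≢ 1 mod 4, the ring of integers is ℤ[√246] with discriminant 4·246 = 984.
Since gcd(2003, 984) = 1 the prime 2003 does not ramify.
Compute (246/2003) via Euler: 246^((2003-1)/2) mod 2003 = 1, so (246/2003) = 1.
d is a quadratic residue mod p, hence 2003 splits in O_K.

split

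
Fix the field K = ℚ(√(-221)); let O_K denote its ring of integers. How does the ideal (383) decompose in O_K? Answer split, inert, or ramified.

Since -221 ≢ 1 mod 4, the ring of integers is ℤ[√-221] with discriminant 4·(-221) = -884.
Since gcd(383, -884) = 1 the prime 383 does not ramify.
Legendre symbol by Euler's criterion: (-221/383) ≡ (-221)^191 ≡ 1 (mod 383), i.e. (-221/383) = 1.
Legendre symbol 1 ⇒ 383 is split.

383 splits in O_K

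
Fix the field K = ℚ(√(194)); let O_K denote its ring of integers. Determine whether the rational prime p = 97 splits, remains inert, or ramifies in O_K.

p ramifies

d = 194 ≡ 2 (mod 4), so O_K = ℤ[√194] and disc(K) = 4d = 776.
Ramification test: 97 | 776. The prime 97 ramifies in K.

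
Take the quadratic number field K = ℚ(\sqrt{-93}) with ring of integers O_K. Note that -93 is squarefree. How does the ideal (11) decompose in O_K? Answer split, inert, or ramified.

Since -93 ≢ 1 mod 4, the ring of integers is ℤ[√-93] with discriminant 4·(-93) = -372.
11 ∤ -372, so 11 is unramified.
Euler's criterion: (-93)^5 mod 11 = 10. Thus (-93|11) = -1.
(-93/11) = -1, so 11 is inert.

inert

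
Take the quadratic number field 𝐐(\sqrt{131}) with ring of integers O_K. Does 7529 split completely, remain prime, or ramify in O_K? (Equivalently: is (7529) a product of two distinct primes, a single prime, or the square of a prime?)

131 mod 4 = 3, hence disc K = 4·131 = 524 and O_K = ℤ[√131].
7529 ∤ 524, so 7529 is unramified.
Legendre symbol by Euler's criterion: (131/7529) ≡ 131^3764 ≡ 1 (mod 7529), i.e. (131/7529) = 1.
Legendre symbol 1 ⇒ 7529 is split.

split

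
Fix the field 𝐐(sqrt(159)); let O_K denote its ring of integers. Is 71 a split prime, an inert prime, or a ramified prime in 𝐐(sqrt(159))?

159 mod 4 = 3, hence disc K = 4·159 = 636 and O_K = ℤ[√159].
Since gcd(71, 636) = 1 the prime 71 does not ramify.
Euler's criterion: 159^35 mod 71 = 70. Thus (159|71) = -1.
(159/71) = -1, so 71 is inert.

inert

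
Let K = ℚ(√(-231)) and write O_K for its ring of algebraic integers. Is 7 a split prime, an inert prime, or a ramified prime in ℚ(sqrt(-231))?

ramified

d = -231 ≡ 1 (mod 4), so O_K = ℤ[(1+√-231)/2] and disc(K) = d = -231.
disc(K) = -231 = 7·(-33), so p = 7 is ramified.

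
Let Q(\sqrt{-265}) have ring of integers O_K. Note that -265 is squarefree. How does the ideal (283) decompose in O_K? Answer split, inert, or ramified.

inert — (283) stays prime in O_K

d = -265 ≡ 3 (mod 4), so O_K = ℤ[√-265] and disc(K) = 4d = -1060.
disc(K) = -1060 is not divisible by 283; 283 is unramified.
(-265/283) = 18^141 mod 283 = 282, giving Legendre symbol -1.
(-265/283) = -1, so 283 is inert.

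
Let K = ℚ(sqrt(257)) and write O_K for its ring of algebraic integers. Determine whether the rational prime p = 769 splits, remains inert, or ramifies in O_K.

Since 257 ≡ 1 mod 4, the ring of integers is ℤ[(1+√257)/2] with discriminant 257.
disc(K) = 257 is not divisible by 769; 769 is unramified.
Legendre symbol by Euler's criterion: (257/769) ≡ 257^384 ≡ 1 (mod 769), i.e. (257/769) = 1.
d is a quadratic residue mod p, hence 769 splits in O_K.

splits completely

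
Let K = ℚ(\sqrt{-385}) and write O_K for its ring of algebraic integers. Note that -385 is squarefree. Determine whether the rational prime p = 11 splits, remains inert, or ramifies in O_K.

-385 mod 4 = 3, hence disc K = 4·(-385) = -1540 and O_K = ℤ[√-385].
disc(K) = -1540 = 11·(-140), so p = 11 is ramified.

ramified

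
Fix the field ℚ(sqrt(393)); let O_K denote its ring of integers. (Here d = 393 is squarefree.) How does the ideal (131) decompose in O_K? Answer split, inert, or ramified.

d = 393 ≡ 1 (mod 4), so O_K = ℤ[(1+√393)/2] and disc(K) = d = 393.
131 divides disc(K) = 393, so 131 ramifies.

ramified — (131) = 𝔭²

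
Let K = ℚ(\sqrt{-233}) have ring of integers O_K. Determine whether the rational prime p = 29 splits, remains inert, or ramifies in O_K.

d = -233 ≡ 3 (mod 4), so O_K = ℤ[√-233] and disc(K) = 4d = -932.
29 ∤ -932, so 29 is unramified.
Compute (-233/29) via Euler: 28^((29-1)/2) mod 29 = 1, so (-233/29) = 1.
(-233/29) = 1, so 29 splits.

splits completely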